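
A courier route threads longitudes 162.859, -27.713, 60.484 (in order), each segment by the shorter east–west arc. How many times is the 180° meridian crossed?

Leg 1: +162.859° → -27.713°, shortest Δλ = 169.428° (east) — crosses 180°.
Leg 2: -27.713° → +60.484°, shortest Δλ = 88.197° (east) — does not cross 180°.
Total crossings: 1.

1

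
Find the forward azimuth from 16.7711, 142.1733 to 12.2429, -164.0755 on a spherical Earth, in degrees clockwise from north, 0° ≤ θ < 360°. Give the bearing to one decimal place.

87.4°

Δλ = -164.0755 − 142.1733 = -306.2488°; wrapped into (−180°, 180°]: 53.7512°.
θ = atan2( sin Δλ · cos φ₂ , cos φ₁ · sin φ₂ − sin φ₁ · cos φ₂ · cos Δλ )
  = atan2(0.78812, 0.03630) = 87.363° → normalised to [0°, 360°): 87.363°.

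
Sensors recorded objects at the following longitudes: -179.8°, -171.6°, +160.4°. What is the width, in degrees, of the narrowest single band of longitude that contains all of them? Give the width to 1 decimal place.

Sort the longitudes: -179.8°, -171.6°, +160.4°.
Eastward gaps between consecutive values (wrapping around): 8.2°, 332.0°, 19.8°.
Largest gap = 332.0° ⇒ minimal covering band is its complement: 360° − 332.0° = 28.0°.
Band runs from +160.4° eastward to -171.6°, crossing the antimeridian.

28.0°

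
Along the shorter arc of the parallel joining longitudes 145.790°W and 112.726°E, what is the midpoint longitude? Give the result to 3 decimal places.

163.468°E

Signed shortest Δλ from -145.790° to +112.726° is -101.484°.
Midpoint longitude = -145.790° + (-101.484°)/2 = -145.790° − 50.742° = -196.532°.
Normalise into (−180°, 180°]: +163.468°.
(The naïve average (-145.790 + +112.726)/2 = -16.532° is on the wrong side of the globe.)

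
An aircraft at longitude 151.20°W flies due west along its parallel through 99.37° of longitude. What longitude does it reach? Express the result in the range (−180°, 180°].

109.43°E

Start at -151.20°; shift −99.37° → -250.57°.
-250.57° lies outside (−180°, 180°]; add 360° → +109.43°.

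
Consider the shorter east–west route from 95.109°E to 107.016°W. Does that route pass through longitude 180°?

Yes

Naïve |-107.016 − 95.109| = 202.125° > 180°, so the shorter arc goes the other way round — across 180°.
Signed shortest Δλ = ((-107.016 − 95.109 + 180) mod 360) − 180 = 157.875°.
Going east by 157.875° from +95.109° passes through 180° before reaching -107.016°.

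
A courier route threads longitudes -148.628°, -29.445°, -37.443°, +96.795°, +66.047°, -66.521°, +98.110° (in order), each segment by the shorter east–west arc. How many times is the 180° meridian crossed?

0

Leg 1: -148.628° → -29.445°, shortest Δλ = 119.183° (east) — does not cross 180°.
Leg 2: -29.445° → -37.443°, shortest Δλ = -7.998° (west) — does not cross 180°.
Leg 3: -37.443° → +96.795°, shortest Δλ = 134.238° (east) — does not cross 180°.
Leg 4: +96.795° → +66.047°, shortest Δλ = -30.748° (west) — does not cross 180°.
Leg 5: +66.047° → -66.521°, shortest Δλ = -132.568° (west) — does not cross 180°.
Leg 6: -66.521° → +98.110°, shortest Δλ = 164.631° (east) — does not cross 180°.
Total crossings: 0.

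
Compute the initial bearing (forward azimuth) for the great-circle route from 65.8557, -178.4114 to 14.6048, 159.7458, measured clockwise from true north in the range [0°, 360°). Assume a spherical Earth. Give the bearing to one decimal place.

206.7°

Δλ = 159.7458 − -178.4114 = 338.1572°; wrapped into (−180°, 180°]: -21.8428°.
θ = atan2( sin Δλ · cos φ₂ , cos φ₁ · sin φ₂ − sin φ₁ · cos φ₂ · cos Δλ )
  = atan2(-0.36004, -0.71650) = -153.321° → normalised to [0°, 360°): 206.679°.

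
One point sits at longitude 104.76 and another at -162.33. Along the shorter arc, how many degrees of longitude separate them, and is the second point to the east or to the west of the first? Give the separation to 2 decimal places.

Raw difference: -162.33 − 104.76 = -267.09°.
Normalise into (−180°, 180°]: -267.09° + 360° = 92.91°.
Positive ⇒ the second point lies to the east; separation 92.91°.

92.91° east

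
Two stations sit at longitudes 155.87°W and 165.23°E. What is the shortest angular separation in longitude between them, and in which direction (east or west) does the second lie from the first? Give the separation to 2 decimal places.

Raw difference: 165.23 − -155.87 = 321.1°.
Normalise into (−180°, 180°]: 321.1° − 360° = -38.9°.
Negative ⇒ the second point lies to the west; separation 38.90°.

38.90° west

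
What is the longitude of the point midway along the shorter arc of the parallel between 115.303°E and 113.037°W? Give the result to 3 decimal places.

Signed shortest Δλ from +115.303° to -113.037° is +131.660°.
Midpoint longitude = +115.303° + (+131.660°)/2 = +115.303° + 65.830° = +181.133°.
Normalise into (−180°, 180°]: -178.867°.
(The naïve average (+115.303 + -113.037)/2 = 1.133° is on the wrong side of the globe.)

178.867°W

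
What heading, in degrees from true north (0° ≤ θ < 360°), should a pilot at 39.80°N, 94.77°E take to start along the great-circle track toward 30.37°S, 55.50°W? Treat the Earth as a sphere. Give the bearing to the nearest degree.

Δλ = -55.50 − 94.77 = -150.27°.
θ = atan2( sin Δλ · cos φ₂ , cos φ₁ · sin φ₂ − sin φ₁ · cos φ₂ · cos Δλ )
  = atan2(-0.42786, 0.09115) = -77.974° → normalised to [0°, 360°): 282.026°.

282°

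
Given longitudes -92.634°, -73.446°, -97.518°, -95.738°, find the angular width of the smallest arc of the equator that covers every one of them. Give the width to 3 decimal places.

Sort the longitudes: -97.518°, -95.738°, -92.634°, -73.446°.
Eastward gaps between consecutive values (wrapping around): 1.780°, 3.104°, 19.188°, 335.928°.
Largest gap = 335.928° ⇒ minimal covering band is its complement: 360° − 335.928° = 24.072°.
Band runs from -97.518° eastward to -73.446°.

24.072°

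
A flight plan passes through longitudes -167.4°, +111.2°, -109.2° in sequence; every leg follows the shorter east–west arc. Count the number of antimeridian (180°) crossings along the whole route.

Leg 1: -167.4° → +111.2°, shortest Δλ = -81.4° (west) — crosses 180°.
Leg 2: +111.2° → -109.2°, shortest Δλ = 139.6° (east) — crosses 180°.
Total crossings: 2.

2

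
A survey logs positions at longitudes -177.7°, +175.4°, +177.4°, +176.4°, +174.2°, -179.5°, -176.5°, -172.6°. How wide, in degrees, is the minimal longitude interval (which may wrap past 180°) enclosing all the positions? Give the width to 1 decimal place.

13.2°

Sort the longitudes: -179.5°, -177.7°, -176.5°, -172.6°, +174.2°, +175.4°, +176.4°, +177.4°.
Eastward gaps between consecutive values (wrapping around): 1.8°, 1.2°, 3.9°, 346.8°, 1.2°, 1.0°, 1.0°, 3.1°.
Largest gap = 346.8° ⇒ minimal covering band is its complement: 360° − 346.8° = 13.2°.
Band runs from +174.2° eastward to -172.6°, crossing the antimeridian.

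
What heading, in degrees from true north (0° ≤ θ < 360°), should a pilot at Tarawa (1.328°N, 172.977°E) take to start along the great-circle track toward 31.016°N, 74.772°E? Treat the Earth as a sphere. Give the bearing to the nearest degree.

301°

Δλ = 74.772 − 172.977 = -98.205°.
θ = atan2( sin Δλ · cos φ₂ , cos φ₁ · sin φ₂ − sin φ₁ · cos φ₂ · cos Δλ )
  = atan2(-0.84825, 0.51797) = -58.590° → normalised to [0°, 360°): 301.410°.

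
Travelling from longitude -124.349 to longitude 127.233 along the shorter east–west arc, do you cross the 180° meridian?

Yes

Naïve |127.233 − -124.349| = 251.582° > 180°, so the shorter arc goes the other way round — across 180°.
Signed shortest Δλ = ((127.233 − -124.349 + 180) mod 360) − 180 = -108.418°.
Going west by 108.418° from -124.349° passes through 180° before reaching +127.233°.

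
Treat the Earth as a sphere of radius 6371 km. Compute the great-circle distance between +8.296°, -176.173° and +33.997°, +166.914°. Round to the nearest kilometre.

Δλ = 166.914 − -176.173 = 343.087°; wrapped into (−180°, 180°]: -16.913°.
Δφ = 33.997 − 8.296 = 25.701°.
a = sin²(Δφ/2) + cos φ₁ · cos φ₂ · sin²(Δλ/2) = 0.067207.
c = 2·atan2(√a, √(1−a)) = 0.52448 rad → d = 6371·c ≈ 3341.45 km.

3341 km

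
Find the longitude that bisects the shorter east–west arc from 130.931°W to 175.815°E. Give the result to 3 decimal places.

Signed shortest Δλ from -130.931° to +175.815° is -53.254°.
Midpoint longitude = -130.931° + (-53.254°)/2 = -130.931° − 26.627° = -157.558°.
(The naïve average (-130.931 + +175.815)/2 = 22.442° is on the wrong side of the globe.)

157.558°W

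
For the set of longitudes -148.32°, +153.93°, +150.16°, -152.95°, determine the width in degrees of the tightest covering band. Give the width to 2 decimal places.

61.52°

Sort the longitudes: -152.95°, -148.32°, +150.16°, +153.93°.
Eastward gaps between consecutive values (wrapping around): 4.63°, 298.48°, 3.77°, 53.12°.
Largest gap = 298.48° ⇒ minimal covering band is its complement: 360° − 298.48° = 61.52°.
Band runs from +150.16° eastward to -148.32°, crossing the antimeridian.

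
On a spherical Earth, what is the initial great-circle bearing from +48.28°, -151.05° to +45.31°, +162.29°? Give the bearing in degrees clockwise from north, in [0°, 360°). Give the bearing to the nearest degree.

282°

Δλ = 162.29 − -151.05 = 313.34°; wrapped into (−180°, 180°]: -46.66°.
θ = atan2( sin Δλ · cos φ₂ , cos φ₁ · sin φ₂ − sin φ₁ · cos φ₂ · cos Δλ )
  = atan2(-0.51148, 0.11284) = -77.559° → normalised to [0°, 360°): 282.441°.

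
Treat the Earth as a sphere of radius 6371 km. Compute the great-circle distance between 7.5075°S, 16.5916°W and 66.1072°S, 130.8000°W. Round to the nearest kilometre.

Δλ = -130.8000 − -16.5916 = -114.2084°.
Δφ = -66.1072 − -7.5075 = -58.5997°.
a = sin²(Δφ/2) + cos φ₁ · cos φ₂ · sin²(Δλ/2) = 0.522600.
c = 2·atan2(√a, √(1−a)) = 1.61601 rad → d = 6371·c ≈ 10295.62 km.

10296 km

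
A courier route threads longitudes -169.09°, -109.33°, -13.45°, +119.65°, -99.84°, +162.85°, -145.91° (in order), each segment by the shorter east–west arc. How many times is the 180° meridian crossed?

Leg 1: -169.09° → -109.33°, shortest Δλ = 59.76° (east) — does not cross 180°.
Leg 2: -109.33° → -13.45°, shortest Δλ = 95.88° (east) — does not cross 180°.
Leg 3: -13.45° → +119.65°, shortest Δλ = 133.1° (east) — does not cross 180°.
Leg 4: +119.65° → -99.84°, shortest Δλ = 140.51° (east) — crosses 180°.
Leg 5: -99.84° → +162.85°, shortest Δλ = -97.31° (west) — crosses 180°.
Leg 6: +162.85° → -145.91°, shortest Δλ = 51.24° (east) — crosses 180°.
Total crossings: 3.

3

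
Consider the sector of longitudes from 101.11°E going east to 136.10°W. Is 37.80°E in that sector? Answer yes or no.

Band width going east from +101.11° to -136.10°: ((-136.10 − 101.11) mod 360) = 122.79°.
Offset of +37.80° east of the west edge: ((37.80 − 101.11) mod 360) = 296.69°.
296.69° > 122.79° ⇒ outside.

No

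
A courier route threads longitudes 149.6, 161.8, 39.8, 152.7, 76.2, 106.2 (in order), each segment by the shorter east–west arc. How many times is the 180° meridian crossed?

0

Leg 1: +149.6° → +161.8°, shortest Δλ = 12.2° (east) — does not cross 180°.
Leg 2: +161.8° → +39.8°, shortest Δλ = -122.0° (west) — does not cross 180°.
Leg 3: +39.8° → +152.7°, shortest Δλ = 112.9° (east) — does not cross 180°.
Leg 4: +152.7° → +76.2°, shortest Δλ = -76.5° (west) — does not cross 180°.
Leg 5: +76.2° → +106.2°, shortest Δλ = 30.0° (east) — does not cross 180°.
Total crossings: 0.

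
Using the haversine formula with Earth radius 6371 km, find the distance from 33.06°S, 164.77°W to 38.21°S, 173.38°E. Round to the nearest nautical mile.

Δλ = 173.38 − -164.77 = 338.15°; wrapped into (−180°, 180°]: -21.85°.
Δφ = -38.21 − -33.06 = -5.15°.
a = sin²(Δφ/2) + cos φ₁ · cos φ₂ · sin²(Δλ/2) = 0.025673.
c = 2·atan2(√a, √(1−a)) = 0.32184 rad → d = 6371·c ≈ 2050.45 km ≈ 1107.15 nmi.

1107 nmi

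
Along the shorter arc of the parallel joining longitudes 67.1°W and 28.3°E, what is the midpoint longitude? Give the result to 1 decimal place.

19.4°W

Signed shortest Δλ from -67.1° to +28.3° is +95.4°.
Midpoint longitude = -67.1° + (+95.4°)/2 = -67.1° + 47.7° = -19.4°.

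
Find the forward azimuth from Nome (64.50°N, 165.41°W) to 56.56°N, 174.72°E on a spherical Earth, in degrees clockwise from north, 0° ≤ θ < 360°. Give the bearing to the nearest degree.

Δλ = 174.72 − -165.41 = 340.13°; wrapped into (−180°, 180°]: -19.87°.
θ = atan2( sin Δλ · cos φ₂ , cos φ₁ · sin φ₂ − sin φ₁ · cos φ₂ · cos Δλ )
  = atan2(-0.18730, -0.10853) = -120.089° → normalised to [0°, 360°): 239.911°.

240°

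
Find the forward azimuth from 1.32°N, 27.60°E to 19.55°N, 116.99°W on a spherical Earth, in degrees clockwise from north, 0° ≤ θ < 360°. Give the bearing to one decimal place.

302.8°

Δλ = -116.99 − 27.60 = -144.59°.
θ = atan2( sin Δλ · cos φ₂ , cos φ₁ · sin φ₂ − sin φ₁ · cos φ₂ · cos Δλ )
  = atan2(-0.54602, 0.35223) = -57.174° → normalised to [0°, 360°): 302.826°.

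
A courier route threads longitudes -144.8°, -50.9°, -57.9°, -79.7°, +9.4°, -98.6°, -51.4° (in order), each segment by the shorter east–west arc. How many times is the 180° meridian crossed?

Leg 1: -144.8° → -50.9°, shortest Δλ = 93.9° (east) — does not cross 180°.
Leg 2: -50.9° → -57.9°, shortest Δλ = -7.0° (west) — does not cross 180°.
Leg 3: -57.9° → -79.7°, shortest Δλ = -21.8° (west) — does not cross 180°.
Leg 4: -79.7° → +9.4°, shortest Δλ = 89.1° (east) — does not cross 180°.
Leg 5: +9.4° → -98.6°, shortest Δλ = -108.0° (west) — does not cross 180°.
Leg 6: -98.6° → -51.4°, shortest Δλ = 47.2° (east) — does not cross 180°.
Total crossings: 0.

0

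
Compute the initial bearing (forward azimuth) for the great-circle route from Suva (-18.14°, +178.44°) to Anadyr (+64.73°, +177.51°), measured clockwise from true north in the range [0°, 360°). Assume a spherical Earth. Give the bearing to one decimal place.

Δλ = 177.51 − 178.44 = -0.93°.
θ = atan2( sin Δλ · cos φ₂ , cos φ₁ · sin φ₂ − sin φ₁ · cos φ₂ · cos Δλ )
  = atan2(-0.00693, 0.99225) = -0.400° → normalised to [0°, 360°): 359.600°.

359.6°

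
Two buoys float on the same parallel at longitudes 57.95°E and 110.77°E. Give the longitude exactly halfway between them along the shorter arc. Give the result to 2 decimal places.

84.36°E

Signed shortest Δλ from +57.95° to +110.77° is +52.82°.
Midpoint longitude = +57.95° + (+52.82°)/2 = +57.95° + 26.41° = +84.36°.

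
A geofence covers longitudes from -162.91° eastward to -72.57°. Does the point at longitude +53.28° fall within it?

No

Band width going east from -162.91° to -72.57°: ((-72.57 − -162.91) mod 360) = 90.34°.
Offset of +53.28° east of the west edge: ((53.28 − -162.91) mod 360) = 216.19°.
216.19° > 90.34° ⇒ outside.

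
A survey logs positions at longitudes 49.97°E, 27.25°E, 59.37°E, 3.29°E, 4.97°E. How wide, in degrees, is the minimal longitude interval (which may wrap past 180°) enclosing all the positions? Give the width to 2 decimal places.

Sort the longitudes: +3.29°, +4.97°, +27.25°, +49.97°, +59.37°.
Eastward gaps between consecutive values (wrapping around): 1.68°, 22.28°, 22.72°, 9.40°, 303.92°.
Largest gap = 303.92° ⇒ minimal covering band is its complement: 360° − 303.92° = 56.08°.
Band runs from +3.29° eastward to +59.37°.

56.08°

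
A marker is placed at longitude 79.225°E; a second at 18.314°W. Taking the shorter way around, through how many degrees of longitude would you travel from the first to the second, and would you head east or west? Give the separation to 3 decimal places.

97.539° west

Raw difference: -18.314 − 79.225 = -97.539°.
Normalise into (−180°, 180°]: -97.539° stays -97.539°.
Negative ⇒ the second point lies to the west; separation 97.539°.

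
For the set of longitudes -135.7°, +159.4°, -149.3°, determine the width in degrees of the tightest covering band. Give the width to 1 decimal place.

64.9°

Sort the longitudes: -149.3°, -135.7°, +159.4°.
Eastward gaps between consecutive values (wrapping around): 13.6°, 295.1°, 51.3°.
Largest gap = 295.1° ⇒ minimal covering band is its complement: 360° − 295.1° = 64.9°.
Band runs from +159.4° eastward to -135.7°, crossing the antimeridian.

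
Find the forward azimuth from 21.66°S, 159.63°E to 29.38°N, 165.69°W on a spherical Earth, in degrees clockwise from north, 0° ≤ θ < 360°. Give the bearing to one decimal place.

Δλ = -165.69 − 159.63 = -325.32°; wrapped into (−180°, 180°]: 34.68°.
θ = atan2( sin Δλ · cos φ₂ , cos φ₁ · sin φ₂ − sin φ₁ · cos φ₂ · cos Δλ )
  = atan2(0.49581, 0.72045) = 34.536° → normalised to [0°, 360°): 34.536°.

34.5°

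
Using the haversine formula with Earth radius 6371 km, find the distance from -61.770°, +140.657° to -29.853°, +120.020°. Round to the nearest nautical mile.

Δλ = 120.020 − 140.657 = -20.637°.
Δφ = -29.853 − -61.770 = 31.917°.
a = sin²(Δφ/2) + cos φ₁ · cos φ₂ · sin²(Δλ/2) = 0.088755.
c = 2·atan2(√a, √(1−a)) = 0.60502 rad → d = 6371·c ≈ 3854.59 km ≈ 2081.31 nmi.

2081 nmi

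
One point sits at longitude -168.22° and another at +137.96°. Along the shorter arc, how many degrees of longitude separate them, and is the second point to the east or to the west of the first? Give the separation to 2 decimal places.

Raw difference: 137.96 − -168.22 = 306.18°.
Normalise into (−180°, 180°]: 306.18° − 360° = -53.82°.
Negative ⇒ the second point lies to the west; separation 53.82°.

53.82° west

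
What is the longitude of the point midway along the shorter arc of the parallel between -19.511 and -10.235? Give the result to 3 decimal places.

-14.873°

Signed shortest Δλ from -19.511° to -10.235° is +9.276°.
Midpoint longitude = -19.511° + (+9.276°)/2 = -19.511° + 4.638° = -14.873°.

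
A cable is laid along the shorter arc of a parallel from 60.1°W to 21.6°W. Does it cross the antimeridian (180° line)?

No

Signed shortest Δλ = ((-21.6 − -60.1 + 180) mod 360) − 180 = 38.5°.
Going east by 38.5° from -60.1° reaches -21.6° without touching 180°.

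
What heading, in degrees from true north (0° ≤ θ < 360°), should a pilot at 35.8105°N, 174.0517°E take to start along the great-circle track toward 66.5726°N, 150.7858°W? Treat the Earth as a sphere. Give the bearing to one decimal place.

22.5°

Δλ = -150.7858 − 174.0517 = -324.8375°; wrapped into (−180°, 180°]: 35.1625°.
θ = atan2( sin Δλ · cos φ₂ , cos φ₁ · sin φ₂ − sin φ₁ · cos φ₂ · cos Δλ )
  = atan2(0.22897, 0.55392) = 22.458° → normalised to [0°, 360°): 22.458°.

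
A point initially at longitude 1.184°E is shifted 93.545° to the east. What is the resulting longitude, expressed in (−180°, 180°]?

Start at +1.184°; shift +93.545° → +94.729°.
+94.729° already lies in (−180°, 180°].

94.729°E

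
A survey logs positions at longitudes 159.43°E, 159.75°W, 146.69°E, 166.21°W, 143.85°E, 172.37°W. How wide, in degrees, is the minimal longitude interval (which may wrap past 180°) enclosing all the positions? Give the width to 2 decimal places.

56.40°

Sort the longitudes: -172.37°, -166.21°, -159.75°, +143.85°, +146.69°, +159.43°.
Eastward gaps between consecutive values (wrapping around): 6.16°, 6.46°, 303.60°, 2.84°, 12.74°, 28.20°.
Largest gap = 303.60° ⇒ minimal covering band is its complement: 360° − 303.60° = 56.40°.
Band runs from +143.85° eastward to -159.75°, crossing the antimeridian.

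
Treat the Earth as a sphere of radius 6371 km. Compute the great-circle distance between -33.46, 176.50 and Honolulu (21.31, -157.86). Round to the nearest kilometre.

6669 km

Δλ = -157.86 − 176.50 = -334.36°; wrapped into (−180°, 180°]: 25.64°.
Δφ = 21.31 − -33.46 = 54.77°.
a = sin²(Δφ/2) + cos φ₁ · cos φ₂ · sin²(Δλ/2) = 0.249837.
c = 2·atan2(√a, √(1−a)) = 1.04682 rad → d = 6371·c ≈ 6669.29 km.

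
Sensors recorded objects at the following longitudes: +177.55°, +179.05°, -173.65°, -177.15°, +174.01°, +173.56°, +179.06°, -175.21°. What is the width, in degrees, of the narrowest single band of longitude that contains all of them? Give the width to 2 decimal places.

12.79°

Sort the longitudes: -177.15°, -175.21°, -173.65°, +173.56°, +174.01°, +177.55°, +179.05°, +179.06°.
Eastward gaps between consecutive values (wrapping around): 1.94°, 1.56°, 347.21°, 0.45°, 3.54°, 1.50°, 0.01°, 3.79°.
Largest gap = 347.21° ⇒ minimal covering band is its complement: 360° − 347.21° = 12.79°.
Band runs from +173.56° eastward to -173.65°, crossing the antimeridian.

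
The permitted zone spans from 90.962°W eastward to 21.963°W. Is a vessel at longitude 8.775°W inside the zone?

No

Band width going east from -90.962° to -21.963°: ((-21.963 − -90.962) mod 360) = 68.999°.
Offset of -8.775° east of the west edge: ((-8.775 − -90.962) mod 360) = 82.187°.
82.187° > 68.999° ⇒ outside.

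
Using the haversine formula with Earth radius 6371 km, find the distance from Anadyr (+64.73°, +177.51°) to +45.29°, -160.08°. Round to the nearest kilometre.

Δλ = -160.08 − 177.51 = -337.59°; wrapped into (−180°, 180°]: 22.41°.
Δφ = 45.29 − 64.73 = -19.44°.
a = sin²(Δφ/2) + cos φ₁ · cos φ₂ · sin²(Δλ/2) = 0.039845.
c = 2·atan2(√a, √(1−a)) = 0.40192 rad → d = 6371·c ≈ 2560.66 km.

2561 km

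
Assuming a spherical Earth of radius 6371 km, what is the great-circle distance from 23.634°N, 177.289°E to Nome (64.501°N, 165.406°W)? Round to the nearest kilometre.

Δλ = -165.406 − 177.289 = -342.695°; wrapped into (−180°, 180°]: 17.305°.
Δφ = 64.501 − 23.634 = 40.867°.
a = sin²(Δφ/2) + cos φ₁ · cos φ₂ · sin²(Δλ/2) = 0.130811.
c = 2·atan2(√a, √(1−a)) = 0.74013 rad → d = 6371·c ≈ 4715.39 km.

4715 km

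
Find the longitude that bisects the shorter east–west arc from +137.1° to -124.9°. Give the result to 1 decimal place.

-173.9°

Signed shortest Δλ from +137.1° to -124.9° is +98.0°.
Midpoint longitude = +137.1° + (+98.0°)/2 = +137.1° + 49.0° = +186.1°.
Normalise into (−180°, 180°]: -173.9°.
(The naïve average (+137.1 + -124.9)/2 = 6.1° is on the wrong side of the globe.)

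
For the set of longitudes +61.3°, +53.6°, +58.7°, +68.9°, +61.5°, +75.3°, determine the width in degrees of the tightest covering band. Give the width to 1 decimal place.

21.7°

Sort the longitudes: +53.6°, +58.7°, +61.3°, +61.5°, +68.9°, +75.3°.
Eastward gaps between consecutive values (wrapping around): 5.1°, 2.6°, 0.2°, 7.4°, 6.4°, 338.3°.
Largest gap = 338.3° ⇒ minimal covering band is its complement: 360° − 338.3° = 21.7°.
Band runs from +53.6° eastward to +75.3°.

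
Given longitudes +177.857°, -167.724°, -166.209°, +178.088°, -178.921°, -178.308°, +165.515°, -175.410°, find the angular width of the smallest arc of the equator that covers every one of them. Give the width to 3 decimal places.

Sort the longitudes: -178.921°, -178.308°, -175.410°, -167.724°, -166.209°, +165.515°, +177.857°, +178.088°.
Eastward gaps between consecutive values (wrapping around): 0.613°, 2.898°, 7.686°, 1.515°, 331.724°, 12.342°, 0.231°, 2.991°.
Largest gap = 331.724° ⇒ minimal covering band is its complement: 360° − 331.724° = 28.276°.
Band runs from +165.515° eastward to -166.209°, crossing the antimeridian.

28.276°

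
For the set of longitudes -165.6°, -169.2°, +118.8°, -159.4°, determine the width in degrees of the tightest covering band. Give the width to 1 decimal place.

Sort the longitudes: -169.2°, -165.6°, -159.4°, +118.8°.
Eastward gaps between consecutive values (wrapping around): 3.6°, 6.2°, 278.2°, 72.0°.
Largest gap = 278.2° ⇒ minimal covering band is its complement: 360° − 278.2° = 81.8°.
Band runs from +118.8° eastward to -159.4°, crossing the antimeridian.

81.8°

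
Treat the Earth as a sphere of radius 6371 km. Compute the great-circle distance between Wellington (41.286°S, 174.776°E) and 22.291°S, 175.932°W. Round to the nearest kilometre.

2284 km

Δλ = -175.932 − 174.776 = -350.708°; wrapped into (−180°, 180°]: 9.292°.
Δφ = -22.291 − -41.286 = 18.995°.
a = sin²(Δφ/2) + cos φ₁ · cos φ₂ · sin²(Δλ/2) = 0.031788.
c = 2·atan2(√a, √(1−a)) = 0.35850 rad → d = 6371·c ≈ 2284.01 km.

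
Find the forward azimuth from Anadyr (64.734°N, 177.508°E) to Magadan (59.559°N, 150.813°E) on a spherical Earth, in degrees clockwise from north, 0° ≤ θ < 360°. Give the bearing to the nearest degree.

260°

Δλ = 150.813 − 177.508 = -26.695°.
θ = atan2( sin Δλ · cos φ₂ , cos φ₁ · sin φ₂ − sin φ₁ · cos φ₂ · cos Δλ )
  = atan2(-0.22761, -0.04136) = -100.299° → normalised to [0°, 360°): 259.701°.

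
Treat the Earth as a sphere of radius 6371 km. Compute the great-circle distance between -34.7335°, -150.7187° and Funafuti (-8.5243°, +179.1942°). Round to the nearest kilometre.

Δλ = 179.1942 − -150.7187 = 329.9129°; wrapped into (−180°, 180°]: -30.0871°.
Δφ = -8.5243 − -34.7335 = 26.2092°.
a = sin²(Δφ/2) + cos φ₁ · cos φ₂ · sin²(Δλ/2) = 0.106158.
c = 2·atan2(√a, √(1−a)) = 0.66376 rad → d = 6371·c ≈ 4228.79 km.

4229 km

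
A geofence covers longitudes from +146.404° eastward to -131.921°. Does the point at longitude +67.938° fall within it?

Band width going east from +146.404° to -131.921°: ((-131.921 − 146.404) mod 360) = 81.675°.
Offset of +67.938° east of the west edge: ((67.938 − 146.404) mod 360) = 281.534°.
281.534° > 81.675° ⇒ outside.

No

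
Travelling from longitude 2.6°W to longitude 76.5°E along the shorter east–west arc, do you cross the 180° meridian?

No

Signed shortest Δλ = ((76.5 − -2.6 + 180) mod 360) − 180 = 79.1°.
Going east by 79.1° from -2.6° reaches +76.5° without touching 180°.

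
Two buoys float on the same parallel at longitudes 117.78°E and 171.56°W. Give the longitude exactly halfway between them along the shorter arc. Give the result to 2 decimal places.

153.11°E

Signed shortest Δλ from +117.78° to -171.56° is +70.66°.
Midpoint longitude = +117.78° + (+70.66°)/2 = +117.78° + 35.33° = +153.11°.
(The naïve average (+117.78 + -171.56)/2 = -26.89° is on the wrong side of the globe.)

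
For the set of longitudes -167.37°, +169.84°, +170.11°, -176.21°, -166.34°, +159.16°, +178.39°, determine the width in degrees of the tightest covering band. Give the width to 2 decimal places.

34.50°

Sort the longitudes: -176.21°, -167.37°, -166.34°, +159.16°, +169.84°, +170.11°, +178.39°.
Eastward gaps between consecutive values (wrapping around): 8.84°, 1.03°, 325.50°, 10.68°, 0.27°, 8.28°, 5.40°.
Largest gap = 325.50° ⇒ minimal covering band is its complement: 360° − 325.50° = 34.50°.
Band runs from +159.16° eastward to -166.34°, crossing the antimeridian.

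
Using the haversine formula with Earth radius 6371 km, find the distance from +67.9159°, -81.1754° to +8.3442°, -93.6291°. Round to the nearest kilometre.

6689 km

Δλ = -93.6291 − -81.1754 = -12.4537°.
Δφ = 8.3442 − 67.9159 = -59.5717°.
a = sin²(Δφ/2) + cos φ₁ · cos φ₂ · sin²(Δλ/2) = 0.251146.
c = 2·atan2(√a, √(1−a)) = 1.04984 rad → d = 6371·c ≈ 6688.55 km.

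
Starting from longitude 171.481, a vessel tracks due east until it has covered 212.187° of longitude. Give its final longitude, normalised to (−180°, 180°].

Start at +171.481°; shift +212.187° → +383.668°.
+383.668° lies outside (−180°, 180°]; subtract 360° → +23.668°.

+23.668°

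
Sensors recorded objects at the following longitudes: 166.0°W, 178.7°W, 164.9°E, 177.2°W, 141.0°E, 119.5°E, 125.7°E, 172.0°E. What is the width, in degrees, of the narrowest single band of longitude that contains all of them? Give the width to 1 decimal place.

74.5°

Sort the longitudes: -178.7°, -177.2°, -166.0°, +119.5°, +125.7°, +141.0°, +164.9°, +172.0°.
Eastward gaps between consecutive values (wrapping around): 1.5°, 11.2°, 285.5°, 6.2°, 15.3°, 23.9°, 7.1°, 9.3°.
Largest gap = 285.5° ⇒ minimal covering band is its complement: 360° − 285.5° = 74.5°.
Band runs from +119.5° eastward to -166.0°, crossing the antimeridian.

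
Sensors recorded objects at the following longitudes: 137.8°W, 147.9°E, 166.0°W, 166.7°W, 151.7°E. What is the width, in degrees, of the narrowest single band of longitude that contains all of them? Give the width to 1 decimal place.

74.3°

Sort the longitudes: -166.7°, -166.0°, -137.8°, +147.9°, +151.7°.
Eastward gaps between consecutive values (wrapping around): 0.7°, 28.2°, 285.7°, 3.8°, 41.6°.
Largest gap = 285.7° ⇒ minimal covering band is its complement: 360° − 285.7° = 74.3°.
Band runs from +147.9° eastward to -137.8°, crossing the antimeridian.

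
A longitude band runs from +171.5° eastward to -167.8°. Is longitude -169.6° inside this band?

Yes

Band width going east from +171.5° to -167.8°: ((-167.8 − 171.5) mod 360) = 20.7°.
Offset of -169.6° east of the west edge: ((-169.6 − 171.5) mod 360) = 18.9°.
18.9° ≤ 20.7° ⇒ inside.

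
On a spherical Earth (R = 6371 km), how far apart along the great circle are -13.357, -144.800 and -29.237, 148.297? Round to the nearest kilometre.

7063 km

Δλ = 148.297 − -144.800 = 293.097°; wrapped into (−180°, 180°]: -66.903°.
Δφ = -29.237 − -13.357 = -15.880°.
a = sin²(Δφ/2) + cos φ₁ · cos φ₂ · sin²(Δλ/2) = 0.277056.
c = 2·atan2(√a, √(1−a)) = 1.10863 rad → d = 6371·c ≈ 7063.08 km.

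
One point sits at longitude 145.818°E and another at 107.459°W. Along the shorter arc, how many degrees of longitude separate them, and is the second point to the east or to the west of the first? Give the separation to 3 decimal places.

106.723° east

Raw difference: -107.459 − 145.818 = -253.277°.
Normalise into (−180°, 180°]: -253.277° + 360° = 106.723°.
Positive ⇒ the second point lies to the east; separation 106.723°.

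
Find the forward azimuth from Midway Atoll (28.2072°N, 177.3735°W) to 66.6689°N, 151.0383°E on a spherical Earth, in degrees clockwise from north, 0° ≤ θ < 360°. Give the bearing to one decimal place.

Δλ = 151.0383 − -177.3735 = 328.4118°; wrapped into (−180°, 180°]: -31.5882°.
θ = atan2( sin Δλ · cos φ₂ , cos φ₁ · sin φ₂ − sin φ₁ · cos φ₂ · cos Δλ )
  = atan2(-0.20745, 0.64973) = -17.708° → normalised to [0°, 360°): 342.292°.

342.3°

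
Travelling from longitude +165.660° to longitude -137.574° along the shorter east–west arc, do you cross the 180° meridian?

Naïve |-137.574 − 165.660| = 303.234° > 180°, so the shorter arc goes the other way round — across 180°.
Signed shortest Δλ = ((-137.574 − 165.660 + 180) mod 360) − 180 = 56.766°.
Going east by 56.766° from +165.660° passes through 180° before reaching -137.574°.

Yes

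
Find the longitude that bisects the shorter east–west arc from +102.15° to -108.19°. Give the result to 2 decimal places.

+176.98°

Signed shortest Δλ from +102.15° to -108.19° is +149.66°.
Midpoint longitude = +102.15° + (+149.66°)/2 = +102.15° + 74.83° = +176.98°.
(The naïve average (+102.15 + -108.19)/2 = -3.02° is on the wrong side of the globe.)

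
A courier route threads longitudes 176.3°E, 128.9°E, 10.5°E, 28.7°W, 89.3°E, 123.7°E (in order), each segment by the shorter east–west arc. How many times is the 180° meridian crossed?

0

Leg 1: +176.3° → +128.9°, shortest Δλ = -47.4° (west) — does not cross 180°.
Leg 2: +128.9° → +10.5°, shortest Δλ = -118.4° (west) — does not cross 180°.
Leg 3: +10.5° → -28.7°, shortest Δλ = -39.2° (west) — does not cross 180°.
Leg 4: -28.7° → +89.3°, shortest Δλ = 118.0° (east) — does not cross 180°.
Leg 5: +89.3° → +123.7°, shortest Δλ = 34.4° (east) — does not cross 180°.
Total crossings: 0.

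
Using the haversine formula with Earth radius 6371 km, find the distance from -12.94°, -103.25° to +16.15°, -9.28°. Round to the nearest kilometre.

10819 km

Δλ = -9.28 − -103.25 = 93.97°.
Δφ = 16.15 − -12.94 = 29.09°.
a = sin²(Δφ/2) + cos φ₁ · cos φ₂ · sin²(Δλ/2) = 0.563550.
c = 2·atan2(√a, √(1−a)) = 1.69824 rad → d = 6371·c ≈ 10819.49 km.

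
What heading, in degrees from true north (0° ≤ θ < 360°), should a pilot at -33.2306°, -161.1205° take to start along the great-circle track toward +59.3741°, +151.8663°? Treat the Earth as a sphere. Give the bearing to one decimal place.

337.7°

Δλ = 151.8663 − -161.1205 = 312.9868°; wrapped into (−180°, 180°]: -47.0132°.
θ = atan2( sin Δλ · cos φ₂ , cos φ₁ · sin φ₂ − sin φ₁ · cos φ₂ · cos Δλ )
  = atan2(-0.37265, 0.91014) = -22.266° → normalised to [0°, 360°): 337.734°.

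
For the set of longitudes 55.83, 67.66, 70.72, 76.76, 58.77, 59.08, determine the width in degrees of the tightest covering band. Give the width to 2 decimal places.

Sort the longitudes: +55.83°, +58.77°, +59.08°, +67.66°, +70.72°, +76.76°.
Eastward gaps between consecutive values (wrapping around): 2.94°, 0.31°, 8.58°, 3.06°, 6.04°, 339.07°.
Largest gap = 339.07° ⇒ minimal covering band is its complement: 360° − 339.07° = 20.93°.
Band runs from +55.83° eastward to +76.76°.

20.93°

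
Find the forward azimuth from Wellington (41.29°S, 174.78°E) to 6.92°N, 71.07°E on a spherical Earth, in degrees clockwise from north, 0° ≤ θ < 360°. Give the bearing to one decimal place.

Δλ = 71.07 − 174.78 = -103.71°.
θ = atan2( sin Δλ · cos φ₂ , cos φ₁ · sin φ₂ − sin φ₁ · cos φ₂ · cos Δλ )
  = atan2(-0.96443, -0.06473) = -93.840° → normalised to [0°, 360°): 266.160°.

266.2°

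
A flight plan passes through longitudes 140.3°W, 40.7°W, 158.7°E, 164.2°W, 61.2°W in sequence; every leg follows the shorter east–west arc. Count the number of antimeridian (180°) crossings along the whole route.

2

Leg 1: -140.3° → -40.7°, shortest Δλ = 99.6° (east) — does not cross 180°.
Leg 2: -40.7° → +158.7°, shortest Δλ = -160.6° (west) — crosses 180°.
Leg 3: +158.7° → -164.2°, shortest Δλ = 37.1° (east) — crosses 180°.
Leg 4: -164.2° → -61.2°, shortest Δλ = 103.0° (east) — does not cross 180°.
Total crossings: 2.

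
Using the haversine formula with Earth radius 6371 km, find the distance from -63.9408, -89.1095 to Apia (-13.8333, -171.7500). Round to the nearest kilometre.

8270 km

Δλ = -171.7500 − -89.1095 = -82.6405°.
Δφ = -13.8333 − -63.9408 = 50.1075°.
a = sin²(Δφ/2) + cos φ₁ · cos φ₂ · sin²(Δλ/2) = 0.365284.
c = 2·atan2(√a, √(1−a)) = 1.29799 rad → d = 6371·c ≈ 8269.52 km.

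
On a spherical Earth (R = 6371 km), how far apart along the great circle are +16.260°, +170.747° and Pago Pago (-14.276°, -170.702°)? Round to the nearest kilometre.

Δλ = -170.702 − 170.747 = -341.449°; wrapped into (−180°, 180°]: 18.551°.
Δφ = -14.276 − 16.260 = -30.536°.
a = sin²(Δφ/2) + cos φ₁ · cos φ₂ · sin²(Δλ/2) = 0.093515.
c = 2·atan2(√a, √(1−a)) = 0.62156 rad → d = 6371·c ≈ 3959.97 km.

3960 km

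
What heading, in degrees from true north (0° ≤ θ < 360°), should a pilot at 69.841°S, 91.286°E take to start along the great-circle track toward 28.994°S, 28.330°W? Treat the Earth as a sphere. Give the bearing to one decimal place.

233.0°

Δλ = -28.330 − 91.286 = -119.616°.
θ = atan2( sin Δλ · cos φ₂ , cos φ₁ · sin φ₂ − sin φ₁ · cos φ₂ · cos Δλ )
  = atan2(-0.76040, -0.57282) = -126.991° → normalised to [0°, 360°): 233.009°.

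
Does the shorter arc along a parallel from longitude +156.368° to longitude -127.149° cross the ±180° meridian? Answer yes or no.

Yes

Naïve |-127.149 − 156.368| = 283.517° > 180°, so the shorter arc goes the other way round — across 180°.
Signed shortest Δλ = ((-127.149 − 156.368 + 180) mod 360) − 180 = 76.483°.
Going east by 76.483° from +156.368° passes through 180° before reaching -127.149°.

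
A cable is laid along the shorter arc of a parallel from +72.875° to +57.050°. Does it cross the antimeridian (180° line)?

Signed shortest Δλ = ((57.050 − 72.875 + 180) mod 360) − 180 = -15.825°.
Going west by 15.825° from +72.875° reaches +57.050° without touching 180°.

No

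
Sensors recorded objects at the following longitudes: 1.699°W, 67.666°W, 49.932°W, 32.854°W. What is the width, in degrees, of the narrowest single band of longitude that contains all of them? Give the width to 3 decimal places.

Sort the longitudes: -67.666°, -49.932°, -32.854°, -1.699°.
Eastward gaps between consecutive values (wrapping around): 17.734°, 17.078°, 31.155°, 294.033°.
Largest gap = 294.033° ⇒ minimal covering band is its complement: 360° − 294.033° = 65.967°.
Band runs from -67.666° eastward to -1.699°.

65.967°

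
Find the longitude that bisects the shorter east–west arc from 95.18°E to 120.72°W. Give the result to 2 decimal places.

Signed shortest Δλ from +95.18° to -120.72° is +144.10°.
Midpoint longitude = +95.18° + (+144.10°)/2 = +95.18° + 72.05° = +167.23°.
(The naïve average (+95.18 + -120.72)/2 = -12.77° is on the wrong side of the globe.)

167.23°E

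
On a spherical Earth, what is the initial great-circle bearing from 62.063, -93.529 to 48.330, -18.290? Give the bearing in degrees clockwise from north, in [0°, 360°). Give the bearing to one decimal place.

Δλ = -18.290 − -93.529 = 75.239°.
θ = atan2( sin Δλ · cos φ₂ , cos φ₁ · sin φ₂ − sin φ₁ · cos φ₂ · cos Δλ )
  = atan2(0.64290, 0.20031) = 72.694° → normalised to [0°, 360°): 72.694°.

72.7°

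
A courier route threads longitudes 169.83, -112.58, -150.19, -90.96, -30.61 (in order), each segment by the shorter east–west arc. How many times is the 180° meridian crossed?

Leg 1: +169.83° → -112.58°, shortest Δλ = 77.59° (east) — crosses 180°.
Leg 2: -112.58° → -150.19°, shortest Δλ = -37.61° (west) — does not cross 180°.
Leg 3: -150.19° → -90.96°, shortest Δλ = 59.23° (east) — does not cross 180°.
Leg 4: -90.96° → -30.61°, shortest Δλ = 60.35° (east) — does not cross 180°.
Total crossings: 1.

1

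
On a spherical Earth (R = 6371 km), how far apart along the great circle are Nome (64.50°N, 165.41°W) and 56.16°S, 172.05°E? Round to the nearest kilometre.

13553 km

Δλ = 172.05 − -165.41 = 337.46°; wrapped into (−180°, 180°]: -22.54°.
Δφ = -56.16 − 64.50 = -120.66°.
a = sin²(Δφ/2) + cos φ₁ · cos φ₂ · sin²(Δλ/2) = 0.764128.
c = 2·atan2(√a, √(1−a)) = 2.12734 rad → d = 6371·c ≈ 13553.29 km.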